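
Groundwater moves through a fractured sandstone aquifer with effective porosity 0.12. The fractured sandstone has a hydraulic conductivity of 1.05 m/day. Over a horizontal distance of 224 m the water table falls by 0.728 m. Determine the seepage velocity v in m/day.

Hydraulic gradient i = Δh / L = 0.728 / 224 = 0.003250.
Darcy flux q = K · i = 1.050 × 0.003250 = 0.003413 m/day.
Seepage velocity v = q / n_e = 0.003413 / 0.12 = 0.02844 m/day.

0.0284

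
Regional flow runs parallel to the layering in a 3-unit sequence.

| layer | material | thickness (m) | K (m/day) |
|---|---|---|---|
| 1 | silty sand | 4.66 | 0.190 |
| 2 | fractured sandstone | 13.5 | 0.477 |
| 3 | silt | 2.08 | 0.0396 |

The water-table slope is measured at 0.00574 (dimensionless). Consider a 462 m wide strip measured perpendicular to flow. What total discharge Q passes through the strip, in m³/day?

19.6

Flow is parallel to layering, so each bed carries its own Darcy discharge and the transmissivities add.
Σ(K_i·b_i) = 0.190×4.66 + 0.477×13.5 + 0.0396×2.08 = 7.407 m²/day.
Hydraulic gradient i = 0.00574.
Q = Σ(K_i·b_i) · W · i = 7.407 × 462 × 0.005740 = 19.64 m³/day.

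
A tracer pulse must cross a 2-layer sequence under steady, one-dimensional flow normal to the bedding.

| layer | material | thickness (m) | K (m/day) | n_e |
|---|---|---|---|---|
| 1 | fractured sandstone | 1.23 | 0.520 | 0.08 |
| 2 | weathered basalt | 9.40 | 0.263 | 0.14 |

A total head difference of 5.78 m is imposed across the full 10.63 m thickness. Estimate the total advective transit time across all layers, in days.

With flow normal to the layers, continuity requires the same specific discharge q through every layer.
Σ(b_i/K_i) = 1.23/0.520 + 9.40/0.263 = 38.11 d.
q = Δh / Σ(b_i/K_i) = 5.78 / 38.11 = 0.1517 m/day.
In each layer the seepage velocity is v_i = q/n_i, so the layer transit time is t_i = b_i·n_i / q:
  layer 1 (fractured sandstone): t_1 = 1.23 × 0.08 / 0.1517 = 0.6487 d
  layer 2 (weathered basalt): t_2 = 9.40 × 0.14 / 0.1517 = 8.676 d
Total t = Σ t_i = 9.325 days.

9.32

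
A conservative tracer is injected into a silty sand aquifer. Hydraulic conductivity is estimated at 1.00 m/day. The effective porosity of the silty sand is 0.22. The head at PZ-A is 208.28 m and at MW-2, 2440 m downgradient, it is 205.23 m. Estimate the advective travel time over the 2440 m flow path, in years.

1180

Hydraulic gradient i = (208.28 − 205.23) / 2440 = 3.05 / 2440 = 0.001250.
Darcy flux q = K · i = 1.000 × 0.001250 = 0.001250 m/day.
Seepage velocity v = q / n_e = 0.001250 / 0.22 = 0.005682 m/day.
Travel time t = L / v = 2440 / 0.005682 = 4.294e+05 days = 1176 years.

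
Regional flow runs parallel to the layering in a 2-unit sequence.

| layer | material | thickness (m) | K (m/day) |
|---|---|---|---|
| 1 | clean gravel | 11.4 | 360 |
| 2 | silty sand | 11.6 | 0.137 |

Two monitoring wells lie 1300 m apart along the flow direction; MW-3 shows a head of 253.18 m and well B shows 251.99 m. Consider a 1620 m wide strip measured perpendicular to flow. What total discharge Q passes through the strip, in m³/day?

Flow is parallel to layering, so each bed carries its own Darcy discharge and the transmissivities add.
Σ(K_i·b_i) = 360×11.4 + 0.137×11.6 = 4106 m²/day.
Hydraulic gradient i = (253.18 − 251.99) / 1300 = 1.19 / 1300 = 0.0009154.
Q = Σ(K_i·b_i) · W · i = 4106 × 1620 × 0.0009154 = 6088 m³/day.

6090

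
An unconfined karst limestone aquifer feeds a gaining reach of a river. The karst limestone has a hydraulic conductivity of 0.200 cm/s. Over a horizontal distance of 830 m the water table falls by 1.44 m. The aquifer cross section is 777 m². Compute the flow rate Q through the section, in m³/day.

Convert K: 0.200 cm/s × 864 = 172.8 m/day.
Hydraulic gradient i = Δh / L = 1.44 / 830 = 0.001735.
Darcy's law: Q = K · A · i = 172.8 × 777.0 × 0.001735 = 232.9 m³/day.

233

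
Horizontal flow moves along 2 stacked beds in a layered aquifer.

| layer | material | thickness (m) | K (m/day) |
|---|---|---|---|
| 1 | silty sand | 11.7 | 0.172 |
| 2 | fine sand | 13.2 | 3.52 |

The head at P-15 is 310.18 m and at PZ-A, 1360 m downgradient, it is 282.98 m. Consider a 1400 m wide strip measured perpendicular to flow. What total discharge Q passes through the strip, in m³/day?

Flow is parallel to layering, so each bed carries its own Darcy discharge and the transmissivities add.
Σ(K_i·b_i) = 0.172×11.7 + 3.52×13.2 = 48.48 m²/day.
Hydraulic gradient i = (310.18 − 282.98) / 1360 = 27.2 / 1360 = 0.02000.
Q = Σ(K_i·b_i) · W · i = 48.48 × 1400 × 0.02000 = 1357 m³/day.

1360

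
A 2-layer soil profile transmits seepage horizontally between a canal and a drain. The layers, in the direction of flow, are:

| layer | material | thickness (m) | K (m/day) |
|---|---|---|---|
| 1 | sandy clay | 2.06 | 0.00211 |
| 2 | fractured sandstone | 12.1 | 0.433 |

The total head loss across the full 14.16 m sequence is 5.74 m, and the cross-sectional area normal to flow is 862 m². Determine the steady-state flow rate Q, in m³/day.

4.93

Flow is perpendicular to layering, so the layers act in series and the equivalent K is the thickness-weighted harmonic mean.
Total thickness L = 2.06 + 12.1 = 14.16 m.
Σ(b_i/K_i) = 2.06/0.00211 + 12.1/0.433 = 1004 d.
K_eq = L / Σ(b_i/K_i) = 14.16 / 1004 = 0.01410 m/day.
Q = K_eq · A · (Δh/L) = 0.01410 × 862 × (5.74/14.16) = 4.927 m³/day.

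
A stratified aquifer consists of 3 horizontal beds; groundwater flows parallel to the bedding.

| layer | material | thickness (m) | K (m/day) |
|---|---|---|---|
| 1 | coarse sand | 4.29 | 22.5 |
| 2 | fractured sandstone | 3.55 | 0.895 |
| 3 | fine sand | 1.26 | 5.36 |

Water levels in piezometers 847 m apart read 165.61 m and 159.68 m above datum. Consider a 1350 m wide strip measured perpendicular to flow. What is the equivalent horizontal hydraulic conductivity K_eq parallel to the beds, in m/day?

Flow is parallel to layering, so each bed carries its own Darcy discharge and the transmissivities add.
Σ(K_i·b_i) = 22.5×4.29 + 0.895×3.55 + 5.36×1.26 = 106.5 m²/day.
Total thickness b = 9.100 m, so K_eq = Σ(K_i·b_i)/b = 11.70 m/day.

11.7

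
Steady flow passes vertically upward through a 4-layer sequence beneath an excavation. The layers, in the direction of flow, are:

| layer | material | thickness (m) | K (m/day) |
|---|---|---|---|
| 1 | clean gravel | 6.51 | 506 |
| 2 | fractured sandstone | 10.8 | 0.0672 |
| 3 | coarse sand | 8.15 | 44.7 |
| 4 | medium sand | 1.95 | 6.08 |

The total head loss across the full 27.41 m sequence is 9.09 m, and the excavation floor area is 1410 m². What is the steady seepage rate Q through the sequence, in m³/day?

79.5

Flow is perpendicular to layering, so the layers act in series and the equivalent K is the thickness-weighted harmonic mean.
Total thickness L = 6.51 + 10.8 + 8.15 + 1.95 = 27.41 m.
Σ(b_i/K_i) = 6.51/506 + 10.8/0.0672 + 8.15/44.7 + 1.95/6.08 = 161.2 d.
K_eq = L / Σ(b_i/K_i) = 27.41 / 161.2 = 0.1700 m/day.
Q = K_eq · A · (Δh/L) = 0.1700 × 1410 × (9.09/27.41) = 79.49 m³/day.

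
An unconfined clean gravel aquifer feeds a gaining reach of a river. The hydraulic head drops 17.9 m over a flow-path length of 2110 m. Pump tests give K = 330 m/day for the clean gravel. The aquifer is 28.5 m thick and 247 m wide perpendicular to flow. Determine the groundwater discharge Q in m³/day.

Cross-sectional area A = 247 × 28.5 = 7040 m².
Hydraulic gradient i = Δh / L = 17.9 / 2110 = 0.008483.
Darcy's law: Q = K · A · i = 330.0 × 7040 × 0.008483 = 19707 m³/day.

19700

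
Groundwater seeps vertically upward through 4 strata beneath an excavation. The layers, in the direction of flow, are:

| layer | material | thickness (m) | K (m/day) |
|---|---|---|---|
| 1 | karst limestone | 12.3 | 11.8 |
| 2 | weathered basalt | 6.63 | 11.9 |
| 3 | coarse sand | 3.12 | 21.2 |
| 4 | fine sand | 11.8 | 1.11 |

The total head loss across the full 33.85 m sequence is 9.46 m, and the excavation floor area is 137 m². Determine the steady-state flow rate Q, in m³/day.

105

Flow is perpendicular to layering, so the layers act in series and the equivalent K is the thickness-weighted harmonic mean.
Total thickness L = 12.3 + 6.63 + 3.12 + 11.8 = 33.85 m.
Σ(b_i/K_i) = 12.3/11.8 + 6.63/11.9 + 3.12/21.2 + 11.8/1.11 = 12.38 d.
K_eq = L / Σ(b_i/K_i) = 33.85 / 12.38 = 2.735 m/day.
Q = K_eq · A · (Δh/L) = 2.735 × 137 × (9.46/33.85) = 104.7 m³/day.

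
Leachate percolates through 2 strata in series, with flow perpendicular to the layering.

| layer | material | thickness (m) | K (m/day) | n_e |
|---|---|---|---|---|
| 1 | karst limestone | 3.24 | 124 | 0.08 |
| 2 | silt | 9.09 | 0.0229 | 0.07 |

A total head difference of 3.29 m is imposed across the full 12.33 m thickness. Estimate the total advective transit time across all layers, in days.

108

With flow normal to the layers, continuity requires the same specific discharge q through every layer.
Σ(b_i/K_i) = 3.24/124 + 9.09/0.0229 = 397.0 d.
q = Δh / Σ(b_i/K_i) = 3.29 / 397.0 = 0.008288 m/day.
In each layer the seepage velocity is v_i = q/n_i, so the layer transit time is t_i = b_i·n_i / q:
  layer 1 (karst limestone): t_1 = 3.24 × 0.08 / 0.008288 = 31.27 d
  layer 2 (silt): t_2 = 9.09 × 0.07 / 0.008288 = 76.78 d
Total t = Σ t_i = 108.1 days.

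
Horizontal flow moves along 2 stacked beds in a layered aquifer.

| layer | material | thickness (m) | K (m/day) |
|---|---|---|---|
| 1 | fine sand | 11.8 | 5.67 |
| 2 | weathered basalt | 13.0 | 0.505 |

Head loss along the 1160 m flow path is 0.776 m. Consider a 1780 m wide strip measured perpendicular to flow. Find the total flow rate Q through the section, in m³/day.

Flow is parallel to layering, so each bed carries its own Darcy discharge and the transmissivities add.
Σ(K_i·b_i) = 5.67×11.8 + 0.505×13.0 = 73.47 m²/day.
Hydraulic gradient i = Δh / L = 0.776 / 1160 = 0.0006690.
Q = Σ(K_i·b_i) · W · i = 73.47 × 1780 × 0.0006690 = 87.49 m³/day.

87.5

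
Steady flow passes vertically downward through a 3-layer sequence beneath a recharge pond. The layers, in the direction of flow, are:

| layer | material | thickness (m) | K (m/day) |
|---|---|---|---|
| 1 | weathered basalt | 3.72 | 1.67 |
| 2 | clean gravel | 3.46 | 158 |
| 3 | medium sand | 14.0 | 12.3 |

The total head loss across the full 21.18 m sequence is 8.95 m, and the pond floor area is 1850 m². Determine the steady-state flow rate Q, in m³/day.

Flow is perpendicular to layering, so the layers act in series and the equivalent K is the thickness-weighted harmonic mean.
Total thickness L = 3.72 + 3.46 + 14.0 = 21.18 m.
Σ(b_i/K_i) = 3.72/1.67 + 3.46/158 + 14.0/12.3 = 3.388 d.
K_eq = L / Σ(b_i/K_i) = 21.18 / 3.388 = 6.252 m/day.
Q = K_eq · A · (Δh/L) = 6.252 × 1850 × (8.95/21.18) = 4888 m³/day.

4890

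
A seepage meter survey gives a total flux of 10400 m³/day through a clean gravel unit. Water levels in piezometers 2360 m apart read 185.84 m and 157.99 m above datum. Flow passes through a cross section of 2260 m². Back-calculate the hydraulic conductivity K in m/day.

390

Hydraulic gradient i = (185.84 − 157.99) / 2360 = 27.85 / 2360 = 0.01180.
From Q = K·A·i, K = Q / (A·i) = 10400 / (2260 × 0.01180) = 390.0 m/day.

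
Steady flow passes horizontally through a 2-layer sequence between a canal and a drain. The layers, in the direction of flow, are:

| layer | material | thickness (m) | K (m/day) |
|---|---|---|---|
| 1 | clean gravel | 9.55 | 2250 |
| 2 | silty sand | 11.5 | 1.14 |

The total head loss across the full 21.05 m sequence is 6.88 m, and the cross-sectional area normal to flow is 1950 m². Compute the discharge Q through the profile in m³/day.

Flow is perpendicular to layering, so the layers act in series and the equivalent K is the thickness-weighted harmonic mean.
Total thickness L = 9.55 + 11.5 = 21.05 m.
Σ(b_i/K_i) = 9.55/2250 + 11.5/1.14 = 10.09 d.
K_eq = L / Σ(b_i/K_i) = 21.05 / 10.09 = 2.086 m/day.
Q = K_eq · A · (Δh/L) = 2.086 × 1950 × (6.88/21.05) = 1329 m³/day.

1330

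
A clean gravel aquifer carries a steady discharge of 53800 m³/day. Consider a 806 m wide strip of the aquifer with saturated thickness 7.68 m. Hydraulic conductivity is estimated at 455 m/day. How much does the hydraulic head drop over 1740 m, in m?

33.2

Cross-sectional area A = 806 × 7.68 = 6190 m².
From Q = K·A·i, i = Q / (K·A) = 53800 / (455.0 × 6190) = 0.01910.
Head loss Δh = i · L = 0.01910 × 1740 = 33.24 m.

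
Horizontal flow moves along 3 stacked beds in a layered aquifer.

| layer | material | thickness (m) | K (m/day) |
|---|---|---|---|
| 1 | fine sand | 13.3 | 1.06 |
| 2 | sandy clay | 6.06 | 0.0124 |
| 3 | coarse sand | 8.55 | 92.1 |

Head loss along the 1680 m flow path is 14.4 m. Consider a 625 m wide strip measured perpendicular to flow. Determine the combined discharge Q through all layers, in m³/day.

Flow is parallel to layering, so each bed carries its own Darcy discharge and the transmissivities add.
Σ(K_i·b_i) = 1.06×13.3 + 0.0124×6.06 + 92.1×8.55 = 801.6 m²/day.
Hydraulic gradient i = Δh / L = 14.4 / 1680 = 0.008571.
Q = Σ(K_i·b_i) · W · i = 801.6 × 625 × 0.008571 = 4294 m³/day.

4290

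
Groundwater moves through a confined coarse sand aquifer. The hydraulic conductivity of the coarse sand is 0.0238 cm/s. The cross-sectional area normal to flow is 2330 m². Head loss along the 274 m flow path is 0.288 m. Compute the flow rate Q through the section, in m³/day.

Convert K: 0.0238 cm/s × 864 = 20.56 m/day.
Hydraulic gradient i = Δh / L = 0.288 / 274 = 0.001051.
Darcy's law: Q = K · A · i = 20.56 × 2330 × 0.001051 = 50.36 m³/day.

50.4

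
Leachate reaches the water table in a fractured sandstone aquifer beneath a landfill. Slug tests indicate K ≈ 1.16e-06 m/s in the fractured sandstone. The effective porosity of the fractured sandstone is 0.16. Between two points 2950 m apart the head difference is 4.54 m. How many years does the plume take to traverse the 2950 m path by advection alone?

Convert K: 1.16e-06 m/s × 86400 = 0.1002 m/day.
Hydraulic gradient i = Δh / L = 4.54 / 2950 = 0.001539.
Darcy flux q = K · i = 0.1002 × 0.001539 = 0.0001542 m/day.
Seepage velocity v = q / n_e = 0.0001542 / 0.16 = 0.0009640 m/day.
Travel time t = L / v = 2950 / 0.0009640 = 3.060e+06 days = 8378 years.

8380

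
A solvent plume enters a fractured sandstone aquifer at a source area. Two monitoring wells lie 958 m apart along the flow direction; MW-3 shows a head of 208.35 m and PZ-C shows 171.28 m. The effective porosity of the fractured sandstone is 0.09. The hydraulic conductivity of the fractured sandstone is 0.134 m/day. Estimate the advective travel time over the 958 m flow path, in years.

45.5

Hydraulic gradient i = (208.35 − 171.28) / 958 = 37.07 / 958 = 0.03870.
Darcy flux q = K · i = 0.1340 × 0.03870 = 0.005185 m/day.
Seepage velocity v = q / n_e = 0.005185 / 0.09 = 0.05761 m/day.
Travel time t = L / v = 958 / 0.05761 = 16628 days = 45.53 years.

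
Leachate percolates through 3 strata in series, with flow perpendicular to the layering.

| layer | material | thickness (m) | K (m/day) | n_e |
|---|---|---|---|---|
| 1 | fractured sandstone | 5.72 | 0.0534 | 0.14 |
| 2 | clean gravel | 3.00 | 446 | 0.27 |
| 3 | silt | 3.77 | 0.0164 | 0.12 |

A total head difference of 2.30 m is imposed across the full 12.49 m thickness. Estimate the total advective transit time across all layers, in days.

With flow normal to the layers, continuity requires the same specific discharge q through every layer.
Σ(b_i/K_i) = 5.72/0.0534 + 3.00/446 + 3.77/0.0164 = 337.0 d.
q = Δh / Σ(b_i/K_i) = 2.30 / 337.0 = 0.006825 m/day.
In each layer the seepage velocity is v_i = q/n_i, so the layer transit time is t_i = b_i·n_i / q:
  layer 1 (fractured sandstone): t_1 = 5.72 × 0.14 / 0.006825 = 117.3 d
  layer 2 (clean gravel): t_2 = 3.00 × 0.27 / 0.006825 = 118.7 d
  layer 3 (silt): t_3 = 3.77 × 0.12 / 0.006825 = 66.29 d
Total t = Σ t_i = 302.3 days.

302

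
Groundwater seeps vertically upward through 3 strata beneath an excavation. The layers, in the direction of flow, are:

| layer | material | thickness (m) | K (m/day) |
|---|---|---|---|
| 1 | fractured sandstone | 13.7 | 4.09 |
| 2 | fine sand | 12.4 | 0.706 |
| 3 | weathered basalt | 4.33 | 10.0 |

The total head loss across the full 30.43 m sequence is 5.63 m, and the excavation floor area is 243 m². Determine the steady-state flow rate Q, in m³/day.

Flow is perpendicular to layering, so the layers act in series and the equivalent K is the thickness-weighted harmonic mean.
Total thickness L = 13.7 + 12.4 + 4.33 = 30.43 m.
Σ(b_i/K_i) = 13.7/4.09 + 12.4/0.706 + 4.33/10.0 = 21.35 d.
K_eq = L / Σ(b_i/K_i) = 30.43 / 21.35 = 1.426 m/day.
Q = K_eq · A · (Δh/L) = 1.426 × 243 × (5.63/30.43) = 64.09 m³/day.

64.1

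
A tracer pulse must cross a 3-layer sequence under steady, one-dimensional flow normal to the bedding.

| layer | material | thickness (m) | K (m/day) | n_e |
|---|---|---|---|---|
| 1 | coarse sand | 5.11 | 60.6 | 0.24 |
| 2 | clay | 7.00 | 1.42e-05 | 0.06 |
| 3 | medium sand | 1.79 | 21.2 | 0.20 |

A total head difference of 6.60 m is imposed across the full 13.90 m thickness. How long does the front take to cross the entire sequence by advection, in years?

410

With flow normal to the layers, continuity requires the same specific discharge q through every layer.
Σ(b_i/K_i) = 5.11/60.6 + 7.00/1.42e-05 + 1.79/21.2 = 4.930e+05 d.
q = Δh / Σ(b_i/K_i) = 6.60 / 4.930e+05 = 1.339e-05 m/day.
In each layer the seepage velocity is v_i = q/n_i, so the layer transit time is t_i = b_i·n_i / q:
  layer 1 (coarse sand): t_1 = 5.11 × 0.24 / 1.339e-05 = 91601 d
  layer 2 (clay): t_2 = 7.00 × 0.06 / 1.339e-05 = 31370 d
  layer 3 (medium sand): t_3 = 1.79 × 0.20 / 1.339e-05 = 26739 d
Total t = Σ t_i = 1.497e+05 days = 409.9 years.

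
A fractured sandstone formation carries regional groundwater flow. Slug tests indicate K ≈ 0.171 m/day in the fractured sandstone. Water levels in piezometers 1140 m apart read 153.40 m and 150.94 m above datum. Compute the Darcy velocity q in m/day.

0.000369

Hydraulic gradient i = (153.40 − 150.94) / 1140 = 2.46 / 1140 = 0.002158.
Specific discharge q = K · i = 0.1710 × 0.002158 = 0.0003690 m/day.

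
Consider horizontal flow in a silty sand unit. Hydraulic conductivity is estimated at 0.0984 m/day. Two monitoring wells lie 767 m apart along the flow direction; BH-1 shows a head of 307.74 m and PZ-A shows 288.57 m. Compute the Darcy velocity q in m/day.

Hydraulic gradient i = (307.74 − 288.57) / 767 = 19.17 / 767 = 0.02499.
Specific discharge q = K · i = 0.09840 × 0.02499 = 0.002459 m/day.

0.00246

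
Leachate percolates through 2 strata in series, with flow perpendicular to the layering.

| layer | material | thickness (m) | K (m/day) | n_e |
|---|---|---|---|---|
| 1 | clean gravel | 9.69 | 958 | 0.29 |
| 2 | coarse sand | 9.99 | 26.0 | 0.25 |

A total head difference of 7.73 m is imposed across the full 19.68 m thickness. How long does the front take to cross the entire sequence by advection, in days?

0.271

With flow normal to the layers, continuity requires the same specific discharge q through every layer.
Σ(b_i/K_i) = 9.69/958 + 9.99/26.0 = 0.3943 d.
q = Δh / Σ(b_i/K_i) = 7.73 / 0.3943 = 19.60 m/day.
In each layer the seepage velocity is v_i = q/n_i, so the layer transit time is t_i = b_i·n_i / q:
  layer 1 (clean gravel): t_1 = 9.69 × 0.29 / 19.60 = 0.1434 d
  layer 2 (coarse sand): t_2 = 9.99 × 0.25 / 19.60 = 0.1274 d
Total t = Σ t_i = 0.2708 days.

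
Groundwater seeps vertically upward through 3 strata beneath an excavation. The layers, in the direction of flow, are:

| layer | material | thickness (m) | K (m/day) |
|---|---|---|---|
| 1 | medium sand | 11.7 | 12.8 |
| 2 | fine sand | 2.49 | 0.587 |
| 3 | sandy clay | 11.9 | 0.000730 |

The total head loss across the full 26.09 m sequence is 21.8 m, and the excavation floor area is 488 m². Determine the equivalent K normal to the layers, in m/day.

0.00160

Flow is perpendicular to layering, so the layers act in series and the equivalent K is the thickness-weighted harmonic mean.
Total thickness L = 11.7 + 2.49 + 11.9 = 26.09 m.
Σ(b_i/K_i) = 11.7/12.8 + 2.49/0.587 + 11.9/0.000730 = 16307 d.
K_eq = L / Σ(b_i/K_i) = 26.09 / 16307 = 0.001600 m/day.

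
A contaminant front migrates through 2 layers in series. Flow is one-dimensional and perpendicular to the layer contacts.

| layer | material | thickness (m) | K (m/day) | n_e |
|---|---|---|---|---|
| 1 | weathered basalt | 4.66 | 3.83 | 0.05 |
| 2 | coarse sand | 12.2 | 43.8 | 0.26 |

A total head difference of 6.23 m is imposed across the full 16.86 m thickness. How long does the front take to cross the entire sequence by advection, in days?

With flow normal to the layers, continuity requires the same specific discharge q through every layer.
Σ(b_i/K_i) = 4.66/3.83 + 12.2/43.8 = 1.495 d.
q = Δh / Σ(b_i/K_i) = 6.23 / 1.495 = 4.167 m/day.
In each layer the seepage velocity is v_i = q/n_i, so the layer transit time is t_i = b_i·n_i / q:
  layer 1 (weathered basalt): t_1 = 4.66 × 0.05 / 4.167 = 0.05592 d
  layer 2 (coarse sand): t_2 = 12.2 × 0.26 / 4.167 = 0.7613 d
Total t = Σ t_i = 0.8172 days.

0.817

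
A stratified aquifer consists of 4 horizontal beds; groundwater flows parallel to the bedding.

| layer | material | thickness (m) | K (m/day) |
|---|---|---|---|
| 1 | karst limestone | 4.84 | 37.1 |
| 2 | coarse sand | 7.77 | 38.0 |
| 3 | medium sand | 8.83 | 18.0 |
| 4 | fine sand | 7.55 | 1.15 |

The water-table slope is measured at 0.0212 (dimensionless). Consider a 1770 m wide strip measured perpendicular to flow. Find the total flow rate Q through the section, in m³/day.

Flow is parallel to layering, so each bed carries its own Darcy discharge and the transmissivities add.
Σ(K_i·b_i) = 37.1×4.84 + 38.0×7.77 + 18.0×8.83 + 1.15×7.55 = 642.4 m²/day.
Hydraulic gradient i = 0.0212.
Q = Σ(K_i·b_i) · W · i = 642.4 × 1770 × 0.02120 = 24107 m³/day.

24100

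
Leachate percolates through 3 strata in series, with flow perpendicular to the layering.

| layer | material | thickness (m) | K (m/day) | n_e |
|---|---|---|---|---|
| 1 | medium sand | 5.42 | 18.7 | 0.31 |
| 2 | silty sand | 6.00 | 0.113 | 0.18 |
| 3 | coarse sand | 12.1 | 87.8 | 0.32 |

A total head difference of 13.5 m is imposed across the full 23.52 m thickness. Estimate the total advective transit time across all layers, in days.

26.3

With flow normal to the layers, continuity requires the same specific discharge q through every layer.
Σ(b_i/K_i) = 5.42/18.7 + 6.00/0.113 + 12.1/87.8 = 53.52 d.
q = Δh / Σ(b_i/K_i) = 13.5 / 53.52 = 0.2522 m/day.
In each layer the seepage velocity is v_i = q/n_i, so the layer transit time is t_i = b_i·n_i / q:
  layer 1 (medium sand): t_1 = 5.42 × 0.31 / 0.2522 = 6.662 d
  layer 2 (silty sand): t_2 = 6.00 × 0.18 / 0.2522 = 4.282 d
  layer 3 (coarse sand): t_3 = 12.1 × 0.32 / 0.2522 = 15.35 d
Total t = Σ t_i = 26.30 days.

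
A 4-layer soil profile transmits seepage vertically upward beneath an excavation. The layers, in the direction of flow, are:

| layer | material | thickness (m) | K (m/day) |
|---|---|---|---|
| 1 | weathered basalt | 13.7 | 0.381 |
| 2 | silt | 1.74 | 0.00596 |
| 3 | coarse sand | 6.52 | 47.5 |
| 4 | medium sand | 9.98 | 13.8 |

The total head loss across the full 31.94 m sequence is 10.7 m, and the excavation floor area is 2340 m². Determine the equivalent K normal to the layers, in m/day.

0.0972

Flow is perpendicular to layering, so the layers act in series and the equivalent K is the thickness-weighted harmonic mean.
Total thickness L = 13.7 + 1.74 + 6.52 + 9.98 = 31.94 m.
Σ(b_i/K_i) = 13.7/0.381 + 1.74/0.00596 + 6.52/47.5 + 9.98/13.8 = 328.8 d.
K_eq = L / Σ(b_i/K_i) = 31.94 / 328.8 = 0.09715 m/day.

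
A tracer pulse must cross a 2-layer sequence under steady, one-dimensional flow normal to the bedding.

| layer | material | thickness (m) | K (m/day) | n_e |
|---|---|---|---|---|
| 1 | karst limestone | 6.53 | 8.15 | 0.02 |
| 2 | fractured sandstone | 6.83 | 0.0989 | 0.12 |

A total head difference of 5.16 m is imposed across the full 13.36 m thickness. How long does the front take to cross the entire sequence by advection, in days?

12.9

With flow normal to the layers, continuity requires the same specific discharge q through every layer.
Σ(b_i/K_i) = 6.53/8.15 + 6.83/0.0989 = 69.86 d.
q = Δh / Σ(b_i/K_i) = 5.16 / 69.86 = 0.07386 m/day.
In each layer the seepage velocity is v_i = q/n_i, so the layer transit time is t_i = b_i·n_i / q:
  layer 1 (karst limestone): t_1 = 6.53 × 0.02 / 0.07386 = 1.768 d
  layer 2 (fractured sandstone): t_2 = 6.83 × 0.12 / 0.07386 = 11.10 d
Total t = Σ t_i = 12.86 days.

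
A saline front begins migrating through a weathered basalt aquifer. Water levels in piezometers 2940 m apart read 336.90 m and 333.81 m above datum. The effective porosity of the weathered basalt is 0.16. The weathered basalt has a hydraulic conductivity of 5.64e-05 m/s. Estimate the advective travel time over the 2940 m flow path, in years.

Convert K: 5.64e-05 m/s × 86400 = 4.873 m/day.
Hydraulic gradient i = (336.90 − 333.81) / 2940 = 3.09 / 2940 = 0.001051.
Darcy flux q = K · i = 4.873 × 0.001051 = 0.005122 m/day.
Seepage velocity v = q / n_e = 0.005122 / 0.16 = 0.03201 m/day.
Travel time t = L / v = 2940 / 0.03201 = 91847 days = 251.5 years.

251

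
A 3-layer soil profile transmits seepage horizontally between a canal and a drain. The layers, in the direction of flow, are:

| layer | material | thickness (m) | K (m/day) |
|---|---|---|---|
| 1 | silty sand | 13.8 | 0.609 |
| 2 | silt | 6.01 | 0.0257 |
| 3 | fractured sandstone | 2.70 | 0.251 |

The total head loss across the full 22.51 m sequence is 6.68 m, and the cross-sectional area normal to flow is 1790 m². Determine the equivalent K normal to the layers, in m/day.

0.0842

Flow is perpendicular to layering, so the layers act in series and the equivalent K is the thickness-weighted harmonic mean.
Total thickness L = 13.8 + 6.01 + 2.70 = 22.51 m.
Σ(b_i/K_i) = 13.8/0.609 + 6.01/0.0257 + 2.70/0.251 = 267.3 d.
K_eq = L / Σ(b_i/K_i) = 22.51 / 267.3 = 0.08422 m/day.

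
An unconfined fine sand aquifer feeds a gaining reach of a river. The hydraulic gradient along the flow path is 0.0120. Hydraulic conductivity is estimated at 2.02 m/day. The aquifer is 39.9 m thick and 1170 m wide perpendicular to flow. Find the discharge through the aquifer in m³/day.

Cross-sectional area A = 1170 × 39.9 = 46683 m².
Hydraulic gradient i = 0.0120.
Darcy's law: Q = K · A · i = 2.020 × 46683 × 0.01200 = 1132 m³/day.

1130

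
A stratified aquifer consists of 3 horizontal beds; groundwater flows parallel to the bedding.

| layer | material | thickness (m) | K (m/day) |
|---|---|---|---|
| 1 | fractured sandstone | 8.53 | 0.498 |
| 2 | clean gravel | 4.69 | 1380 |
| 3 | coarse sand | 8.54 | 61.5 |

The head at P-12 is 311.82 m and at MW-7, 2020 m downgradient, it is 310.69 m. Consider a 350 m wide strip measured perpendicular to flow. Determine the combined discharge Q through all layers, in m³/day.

1370

Flow is parallel to layering, so each bed carries its own Darcy discharge and the transmissivities add.
Σ(K_i·b_i) = 0.498×8.53 + 1380×4.69 + 61.5×8.54 = 7002 m²/day.
Hydraulic gradient i = (311.82 − 310.69) / 2020 = 1.13 / 2020 = 0.0005594.
Q = Σ(K_i·b_i) · W · i = 7002 × 350 × 0.0005594 = 1371 m³/day.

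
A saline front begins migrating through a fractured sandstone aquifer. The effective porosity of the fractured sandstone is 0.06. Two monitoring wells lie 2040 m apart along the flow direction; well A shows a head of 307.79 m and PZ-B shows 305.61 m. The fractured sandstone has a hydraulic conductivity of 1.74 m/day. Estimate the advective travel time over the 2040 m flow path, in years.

180

Hydraulic gradient i = (307.79 − 305.61) / 2040 = 2.18 / 2040 = 0.001069.
Darcy flux q = K · i = 1.740 × 0.001069 = 0.001859 m/day.
Seepage velocity v = q / n_e = 0.001859 / 0.06 = 0.03099 m/day.
Travel time t = L / v = 2040 / 0.03099 = 65827 days = 180.2 years.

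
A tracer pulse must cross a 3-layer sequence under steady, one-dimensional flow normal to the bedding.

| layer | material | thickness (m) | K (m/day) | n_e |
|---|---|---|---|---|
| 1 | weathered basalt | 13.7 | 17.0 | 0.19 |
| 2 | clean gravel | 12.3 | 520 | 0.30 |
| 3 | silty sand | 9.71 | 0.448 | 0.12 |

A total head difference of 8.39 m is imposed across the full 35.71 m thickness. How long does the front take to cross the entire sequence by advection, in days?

20.0

With flow normal to the layers, continuity requires the same specific discharge q through every layer.
Σ(b_i/K_i) = 13.7/17.0 + 12.3/520 + 9.71/0.448 = 22.50 d.
q = Δh / Σ(b_i/K_i) = 8.39 / 22.50 = 0.3728 m/day.
In each layer the seepage velocity is v_i = q/n_i, so the layer transit time is t_i = b_i·n_i / q:
  layer 1 (weathered basalt): t_1 = 13.7 × 0.19 / 0.3728 = 6.982 d
  layer 2 (clean gravel): t_2 = 12.3 × 0.30 / 0.3728 = 9.897 d
  layer 3 (silty sand): t_3 = 9.71 × 0.12 / 0.3728 = 3.125 d
Total t = Σ t_i = 20.00 days.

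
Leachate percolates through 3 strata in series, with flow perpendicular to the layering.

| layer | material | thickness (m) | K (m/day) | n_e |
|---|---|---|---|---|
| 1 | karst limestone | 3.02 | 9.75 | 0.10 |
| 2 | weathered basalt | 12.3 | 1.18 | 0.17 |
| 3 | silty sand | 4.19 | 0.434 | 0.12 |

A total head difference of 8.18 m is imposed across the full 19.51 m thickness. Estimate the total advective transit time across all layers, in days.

7.22

With flow normal to the layers, continuity requires the same specific discharge q through every layer.
Σ(b_i/K_i) = 3.02/9.75 + 12.3/1.18 + 4.19/0.434 = 20.39 d.
q = Δh / Σ(b_i/K_i) = 8.18 / 20.39 = 0.4012 m/day.
In each layer the seepage velocity is v_i = q/n_i, so the layer transit time is t_i = b_i·n_i / q:
  layer 1 (karst limestone): t_1 = 3.02 × 0.10 / 0.4012 = 0.7527 d
  layer 2 (weathered basalt): t_2 = 12.3 × 0.17 / 0.4012 = 5.212 d
  layer 3 (silty sand): t_3 = 4.19 × 0.12 / 0.4012 = 1.253 d
Total t = Σ t_i = 7.217 days.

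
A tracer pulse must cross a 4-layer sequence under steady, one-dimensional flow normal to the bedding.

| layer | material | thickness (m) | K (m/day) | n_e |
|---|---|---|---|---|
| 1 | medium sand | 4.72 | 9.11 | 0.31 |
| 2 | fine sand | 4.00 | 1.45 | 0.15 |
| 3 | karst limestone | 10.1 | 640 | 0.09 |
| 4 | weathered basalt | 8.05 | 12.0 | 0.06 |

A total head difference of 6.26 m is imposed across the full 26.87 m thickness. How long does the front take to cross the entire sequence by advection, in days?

With flow normal to the layers, continuity requires the same specific discharge q through every layer.
Σ(b_i/K_i) = 4.72/9.11 + 4.00/1.45 + 10.1/640 + 8.05/12.0 = 3.963 d.
q = Δh / Σ(b_i/K_i) = 6.26 / 3.963 = 1.579 m/day.
In each layer the seepage velocity is v_i = q/n_i, so the layer transit time is t_i = b_i·n_i / q:
  layer 1 (medium sand): t_1 = 4.72 × 0.31 / 1.579 = 0.9264 d
  layer 2 (fine sand): t_2 = 4.00 × 0.15 / 1.579 = 0.3799 d
  layer 3 (karst limestone): t_3 = 10.1 × 0.09 / 1.579 = 0.5755 d
  layer 4 (weathered basalt): t_4 = 8.05 × 0.06 / 1.579 = 0.3058 d
Total t = Σ t_i = 2.188 days.

2.19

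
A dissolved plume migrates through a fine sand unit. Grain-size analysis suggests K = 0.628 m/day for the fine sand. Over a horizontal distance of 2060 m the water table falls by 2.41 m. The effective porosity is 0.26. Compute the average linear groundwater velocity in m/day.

Hydraulic gradient i = Δh / L = 2.41 / 2060 = 0.001170.
Darcy flux q = K · i = 0.6280 × 0.001170 = 0.0007347 m/day.
Seepage velocity v = q / n_e = 0.0007347 / 0.26 = 0.002826 m/day.

0.00283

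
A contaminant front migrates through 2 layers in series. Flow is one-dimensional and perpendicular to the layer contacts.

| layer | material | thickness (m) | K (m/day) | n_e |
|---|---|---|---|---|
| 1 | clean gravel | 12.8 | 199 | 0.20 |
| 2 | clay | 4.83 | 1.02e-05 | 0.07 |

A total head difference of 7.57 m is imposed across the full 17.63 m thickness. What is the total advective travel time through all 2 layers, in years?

496

With flow normal to the layers, continuity requires the same specific discharge q through every layer.
Σ(b_i/K_i) = 12.8/199 + 4.83/1.02e-05 = 4.735e+05 d.
q = Δh / Σ(b_i/K_i) = 7.57 / 4.735e+05 = 1.599e-05 m/day.
In each layer the seepage velocity is v_i = q/n_i, so the layer transit time is t_i = b_i·n_i / q:
  layer 1 (clean gravel): t_1 = 12.8 × 0.20 / 1.599e-05 = 1.601e+05 d
  layer 2 (clay): t_2 = 4.83 × 0.07 / 1.599e-05 = 21149 d
Total t = Σ t_i = 1.813e+05 days = 496.3 years.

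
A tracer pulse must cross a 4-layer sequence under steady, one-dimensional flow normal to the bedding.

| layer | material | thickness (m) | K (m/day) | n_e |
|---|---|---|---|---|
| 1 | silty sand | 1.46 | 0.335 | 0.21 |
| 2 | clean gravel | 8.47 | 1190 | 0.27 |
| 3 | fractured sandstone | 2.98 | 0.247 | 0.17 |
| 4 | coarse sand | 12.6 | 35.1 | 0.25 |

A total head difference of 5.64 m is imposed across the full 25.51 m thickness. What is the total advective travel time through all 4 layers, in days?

18.6

With flow normal to the layers, continuity requires the same specific discharge q through every layer.
Σ(b_i/K_i) = 1.46/0.335 + 8.47/1190 + 2.98/0.247 + 12.6/35.1 = 16.79 d.
q = Δh / Σ(b_i/K_i) = 5.64 / 16.79 = 0.3359 m/day.
In each layer the seepage velocity is v_i = q/n_i, so the layer transit time is t_i = b_i·n_i / q:
  layer 1 (silty sand): t_1 = 1.46 × 0.21 / 0.3359 = 0.9127 d
  layer 2 (clean gravel): t_2 = 8.47 × 0.27 / 0.3359 = 6.808 d
  layer 3 (fractured sandstone): t_3 = 2.98 × 0.17 / 0.3359 = 1.508 d
  layer 4 (coarse sand): t_4 = 12.6 × 0.25 / 0.3359 = 9.377 d
Total t = Σ t_i = 18.61 days.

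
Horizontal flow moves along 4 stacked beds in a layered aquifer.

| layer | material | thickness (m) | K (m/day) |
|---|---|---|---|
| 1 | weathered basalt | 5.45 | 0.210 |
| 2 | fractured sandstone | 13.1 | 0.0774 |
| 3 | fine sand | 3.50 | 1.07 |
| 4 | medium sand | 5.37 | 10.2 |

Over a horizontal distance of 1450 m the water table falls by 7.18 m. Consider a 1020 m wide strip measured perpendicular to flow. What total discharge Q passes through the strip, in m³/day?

306

Flow is parallel to layering, so each bed carries its own Darcy discharge and the transmissivities add.
Σ(K_i·b_i) = 0.210×5.45 + 0.0774×13.1 + 1.07×3.50 + 10.2×5.37 = 60.68 m²/day.
Hydraulic gradient i = Δh / L = 7.18 / 1450 = 0.004952.
Q = Σ(K_i·b_i) · W · i = 60.68 × 1020 × 0.004952 = 306.5 m³/day.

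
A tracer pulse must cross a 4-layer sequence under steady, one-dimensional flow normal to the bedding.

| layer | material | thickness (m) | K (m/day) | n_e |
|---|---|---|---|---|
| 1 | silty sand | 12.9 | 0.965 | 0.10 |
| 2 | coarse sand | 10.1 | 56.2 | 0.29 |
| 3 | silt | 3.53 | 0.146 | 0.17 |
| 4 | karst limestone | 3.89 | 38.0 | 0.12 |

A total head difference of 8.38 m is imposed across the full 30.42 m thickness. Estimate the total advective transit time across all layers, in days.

23.9

With flow normal to the layers, continuity requires the same specific discharge q through every layer.
Σ(b_i/K_i) = 12.9/0.965 + 10.1/56.2 + 3.53/0.146 + 3.89/38.0 = 37.83 d.
q = Δh / Σ(b_i/K_i) = 8.38 / 37.83 = 0.2215 m/day.
In each layer the seepage velocity is v_i = q/n_i, so the layer transit time is t_i = b_i·n_i / q:
  layer 1 (silty sand): t_1 = 12.9 × 0.10 / 0.2215 = 5.823 d
  layer 2 (coarse sand): t_2 = 10.1 × 0.29 / 0.2215 = 13.22 d
  layer 3 (silt): t_3 = 3.53 × 0.17 / 0.2215 = 2.709 d
  layer 4 (karst limestone): t_4 = 3.89 × 0.12 / 0.2215 = 2.107 d
Total t = Σ t_i = 23.86 days.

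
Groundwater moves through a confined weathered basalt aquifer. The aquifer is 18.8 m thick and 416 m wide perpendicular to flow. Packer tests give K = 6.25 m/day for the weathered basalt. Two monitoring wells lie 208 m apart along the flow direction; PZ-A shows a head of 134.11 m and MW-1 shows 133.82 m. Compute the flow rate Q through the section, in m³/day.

Cross-sectional area A = 416 × 18.8 = 7821 m².
Hydraulic gradient i = (134.11 − 133.82) / 208 = 0.29 / 208 = 0.001394.
Darcy's law: Q = K · A · i = 6.250 × 7821 × 0.001394 = 68.15 m³/day.

68.1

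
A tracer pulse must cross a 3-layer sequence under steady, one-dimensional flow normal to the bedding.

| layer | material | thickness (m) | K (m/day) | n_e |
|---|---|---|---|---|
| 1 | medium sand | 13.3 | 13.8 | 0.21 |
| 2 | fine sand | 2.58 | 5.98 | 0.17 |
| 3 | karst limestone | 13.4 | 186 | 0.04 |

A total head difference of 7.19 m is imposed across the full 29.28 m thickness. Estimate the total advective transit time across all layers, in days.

With flow normal to the layers, continuity requires the same specific discharge q through every layer.
Σ(b_i/K_i) = 13.3/13.8 + 2.58/5.98 + 13.4/186 = 1.467 d.
q = Δh / Σ(b_i/K_i) = 7.19 / 1.467 = 4.900 m/day.
In each layer the seepage velocity is v_i = q/n_i, so the layer transit time is t_i = b_i·n_i / q:
  layer 1 (medium sand): t_1 = 13.3 × 0.21 / 4.900 = 0.5700 d
  layer 2 (fine sand): t_2 = 2.58 × 0.17 / 4.900 = 0.08950 d
  layer 3 (karst limestone): t_3 = 13.4 × 0.04 / 4.900 = 0.1094 d
Total t = Σ t_i = 0.7688 days.

0.769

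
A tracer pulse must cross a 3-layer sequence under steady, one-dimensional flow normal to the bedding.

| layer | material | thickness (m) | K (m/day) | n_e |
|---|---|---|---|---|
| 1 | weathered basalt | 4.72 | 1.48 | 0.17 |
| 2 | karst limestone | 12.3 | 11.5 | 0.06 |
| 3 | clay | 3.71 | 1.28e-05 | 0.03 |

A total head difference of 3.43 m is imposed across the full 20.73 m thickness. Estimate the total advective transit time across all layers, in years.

382

With flow normal to the layers, continuity requires the same specific discharge q through every layer.
Σ(b_i/K_i) = 4.72/1.48 + 12.3/11.5 + 3.71/1.28e-05 = 2.898e+05 d.
q = Δh / Σ(b_i/K_i) = 3.43 / 2.898e+05 = 1.183e-05 m/day.
In each layer the seepage velocity is v_i = q/n_i, so the layer transit time is t_i = b_i·n_i / q:
  layer 1 (weathered basalt): t_1 = 4.72 × 0.17 / 1.183e-05 = 67806 d
  layer 2 (karst limestone): t_2 = 12.3 × 0.06 / 1.183e-05 = 62364 d
  layer 3 (clay): t_3 = 3.71 × 0.03 / 1.183e-05 = 9405 d
Total t = Σ t_i = 1.396e+05 days = 382.1 years.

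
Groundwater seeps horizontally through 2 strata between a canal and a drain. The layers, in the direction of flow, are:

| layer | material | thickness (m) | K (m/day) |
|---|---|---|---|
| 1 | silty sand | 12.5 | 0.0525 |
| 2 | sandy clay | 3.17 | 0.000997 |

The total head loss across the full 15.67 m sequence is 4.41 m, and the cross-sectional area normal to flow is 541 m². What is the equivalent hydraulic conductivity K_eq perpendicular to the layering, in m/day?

0.00459

Flow is perpendicular to layering, so the layers act in series and the equivalent K is the thickness-weighted harmonic mean.
Total thickness L = 12.5 + 3.17 = 15.67 m.
Σ(b_i/K_i) = 12.5/0.0525 + 3.17/0.000997 = 3418 d.
K_eq = L / Σ(b_i/K_i) = 15.67 / 3418 = 0.004585 m/day.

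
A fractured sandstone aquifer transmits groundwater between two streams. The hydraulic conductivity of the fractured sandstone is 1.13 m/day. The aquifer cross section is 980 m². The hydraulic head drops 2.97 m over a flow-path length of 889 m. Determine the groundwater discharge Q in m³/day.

Hydraulic gradient i = Δh / L = 2.97 / 889 = 0.003341.
Darcy's law: Q = K · A · i = 1.130 × 980.0 × 0.003341 = 3.700 m³/day.

3.70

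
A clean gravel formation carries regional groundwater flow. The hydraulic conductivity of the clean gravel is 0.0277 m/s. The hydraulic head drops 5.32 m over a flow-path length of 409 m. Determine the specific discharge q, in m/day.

Convert K: 0.0277 m/s × 86400 = 2393 m/day.
Hydraulic gradient i = Δh / L = 5.32 / 409 = 0.01301.
Specific discharge q = K · i = 2393 × 0.01301 = 31.13 m/day.

31.1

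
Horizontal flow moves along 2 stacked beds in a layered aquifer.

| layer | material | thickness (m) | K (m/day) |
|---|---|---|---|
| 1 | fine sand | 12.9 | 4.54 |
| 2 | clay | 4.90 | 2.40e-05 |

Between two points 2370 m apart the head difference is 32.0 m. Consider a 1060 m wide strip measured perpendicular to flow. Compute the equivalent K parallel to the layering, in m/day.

3.29

Flow is parallel to layering, so each bed carries its own Darcy discharge and the transmissivities add.
Σ(K_i·b_i) = 4.54×12.9 + 2.40e-05×4.90 = 58.57 m²/day.
Total thickness b = 17.80 m, so K_eq = Σ(K_i·b_i)/b = 3.290 m/day.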